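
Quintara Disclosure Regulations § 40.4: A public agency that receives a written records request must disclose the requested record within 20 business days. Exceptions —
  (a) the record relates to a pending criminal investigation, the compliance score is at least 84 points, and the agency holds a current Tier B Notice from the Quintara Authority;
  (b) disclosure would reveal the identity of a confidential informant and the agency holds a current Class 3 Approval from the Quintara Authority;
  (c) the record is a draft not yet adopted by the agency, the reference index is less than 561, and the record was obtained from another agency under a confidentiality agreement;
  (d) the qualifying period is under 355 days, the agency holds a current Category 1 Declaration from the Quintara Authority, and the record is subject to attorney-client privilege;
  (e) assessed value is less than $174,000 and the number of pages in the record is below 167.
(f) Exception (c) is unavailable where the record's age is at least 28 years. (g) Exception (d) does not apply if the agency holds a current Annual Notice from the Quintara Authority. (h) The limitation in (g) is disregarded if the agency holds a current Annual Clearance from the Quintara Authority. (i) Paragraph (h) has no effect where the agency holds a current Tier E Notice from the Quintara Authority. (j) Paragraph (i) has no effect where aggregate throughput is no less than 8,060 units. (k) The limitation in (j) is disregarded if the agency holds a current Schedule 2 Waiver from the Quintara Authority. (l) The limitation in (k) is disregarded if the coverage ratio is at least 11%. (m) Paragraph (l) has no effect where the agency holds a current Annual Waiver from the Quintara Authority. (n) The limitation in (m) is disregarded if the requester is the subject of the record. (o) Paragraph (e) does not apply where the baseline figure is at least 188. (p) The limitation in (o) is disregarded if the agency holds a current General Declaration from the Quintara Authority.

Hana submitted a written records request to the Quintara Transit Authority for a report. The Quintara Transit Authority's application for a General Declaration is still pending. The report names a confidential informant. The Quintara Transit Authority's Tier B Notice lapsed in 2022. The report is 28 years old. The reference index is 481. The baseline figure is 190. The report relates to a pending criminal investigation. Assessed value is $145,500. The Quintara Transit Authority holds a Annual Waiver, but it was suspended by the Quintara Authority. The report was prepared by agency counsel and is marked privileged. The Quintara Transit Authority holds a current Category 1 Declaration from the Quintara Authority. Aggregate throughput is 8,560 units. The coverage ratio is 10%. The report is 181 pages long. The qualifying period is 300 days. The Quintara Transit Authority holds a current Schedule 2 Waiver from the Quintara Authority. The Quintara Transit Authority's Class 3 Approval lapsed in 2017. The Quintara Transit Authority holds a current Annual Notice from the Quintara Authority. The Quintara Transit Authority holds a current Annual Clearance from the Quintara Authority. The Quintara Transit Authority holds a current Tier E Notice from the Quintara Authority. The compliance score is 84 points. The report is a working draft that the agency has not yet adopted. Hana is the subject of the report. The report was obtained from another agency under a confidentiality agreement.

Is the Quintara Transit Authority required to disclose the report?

Yes — the Quintara Transit Authority must disclose the report.

Exception (a) requires that the agency holds a current Tier B Notice from the Quintara Authority; but the Tier B Notice is not current, so (a) is unavailable.
Exception (b) does not apply: there is no Class 3 Approval in force.
Exception (c) is satisfied on its face — the report is an unadopted draft; the reference index is 481, less than the 561 limit; the report was obtained under a confidentiality agreement. However, paragraph (f) must be considered: (f) is triggered — the record's age is 28 years, meeting the 28 years threshold. (c) is therefore removed.
All of (d)'s requirements are met (the qualifying period is 300 days, under the 355 days limit; a current Category 1 Declaration is held; the report is privileged). However, paragraphs (g)–(n) must be considered: (g) operates against (d): a current Annual Notice is held. (h) operates (a current Annual Clearance is held), but is overridden by (i): (i) operates — a current Tier E Notice is held. (j) is triggered (aggregate throughput is 8,560 units, meeting the 8,060 units threshold), but is overridden by (k): (k) operates against (j): a current Schedule 2 Waiver is held. (l) is not triggered (the coverage ratio is 10%, short of 11%), so (k) stands. So (d) is unavailable.
Exception (e) does not apply: the number of pages in the record is 181, not below 167.
No exception displaces § 40.4.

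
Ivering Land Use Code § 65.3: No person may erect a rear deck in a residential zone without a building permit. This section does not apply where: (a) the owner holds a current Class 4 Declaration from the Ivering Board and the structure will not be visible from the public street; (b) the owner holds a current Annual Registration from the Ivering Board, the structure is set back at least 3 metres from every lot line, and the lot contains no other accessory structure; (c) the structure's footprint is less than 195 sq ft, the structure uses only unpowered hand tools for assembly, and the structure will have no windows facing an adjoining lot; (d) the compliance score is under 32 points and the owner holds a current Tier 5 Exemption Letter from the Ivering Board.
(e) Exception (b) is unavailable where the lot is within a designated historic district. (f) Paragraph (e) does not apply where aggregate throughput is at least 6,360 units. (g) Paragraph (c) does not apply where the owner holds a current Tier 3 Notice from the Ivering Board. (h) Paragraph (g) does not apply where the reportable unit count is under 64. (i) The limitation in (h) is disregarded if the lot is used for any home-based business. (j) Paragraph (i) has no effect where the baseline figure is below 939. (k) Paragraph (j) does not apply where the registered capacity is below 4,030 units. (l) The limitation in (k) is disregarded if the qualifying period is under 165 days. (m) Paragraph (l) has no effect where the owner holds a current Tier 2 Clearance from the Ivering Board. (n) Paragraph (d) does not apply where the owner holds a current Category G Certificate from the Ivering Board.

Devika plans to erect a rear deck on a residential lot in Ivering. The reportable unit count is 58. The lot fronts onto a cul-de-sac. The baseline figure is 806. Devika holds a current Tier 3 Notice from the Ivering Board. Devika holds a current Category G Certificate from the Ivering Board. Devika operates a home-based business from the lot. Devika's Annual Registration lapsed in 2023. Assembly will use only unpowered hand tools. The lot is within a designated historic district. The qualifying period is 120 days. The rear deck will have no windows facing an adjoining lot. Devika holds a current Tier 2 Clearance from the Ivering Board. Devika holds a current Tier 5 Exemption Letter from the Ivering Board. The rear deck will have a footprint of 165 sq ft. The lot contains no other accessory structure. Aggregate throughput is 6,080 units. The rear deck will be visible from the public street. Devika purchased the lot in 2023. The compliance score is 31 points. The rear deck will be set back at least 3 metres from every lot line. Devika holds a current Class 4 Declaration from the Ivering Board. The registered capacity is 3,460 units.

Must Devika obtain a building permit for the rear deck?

Yes — Devika must obtain a building permit.

Exception (a) requires that the structure will not be visible from the public street; but the structure will be visible from the street, so (a) is unavailable.
Exception (b) requires that the owner holds a current Annual Registration from the Ivering Board; but no current Annual Registration is held, so (b) is unavailable.
Exception (c) is satisfied on its face — the structure's footprint is 165 sq ft, less than the 195 sq ft limit; assembly uses only hand tools; no windows face an adjoining lot. Turning to paragraphs (g)–(m): (g) operates against (c): a current Tier 3 Notice is held. (h) operates (the reportable unit count is 58, under the 64 limit), but yields to (i): (i) is triggered — a home-based business operates on the lot. (j) would limit (i) — the baseline figure is 806, below the 939 limit — but (k) sets (j) aside: (k) operates against (j): the registered capacity is 3,460 units, below the 4,030 units limit. (l) would limit (k) — the qualifying period is 120 days, under the 165 days limit — but (m) sets (l) aside: (m) operates against (l): a current Tier 2 Clearance is held. (c) is therefore removed.
Exception (d) is satisfied on its face — the compliance score is 31 points, under the 32 points limit; a current Tier 5 Exemption Letter is held. Turning to paragraph (n): (n) operates — a current Category G Certificate is held. Exception (d) does not apply.
None of the exceptions is available; § 65.3 applies in full.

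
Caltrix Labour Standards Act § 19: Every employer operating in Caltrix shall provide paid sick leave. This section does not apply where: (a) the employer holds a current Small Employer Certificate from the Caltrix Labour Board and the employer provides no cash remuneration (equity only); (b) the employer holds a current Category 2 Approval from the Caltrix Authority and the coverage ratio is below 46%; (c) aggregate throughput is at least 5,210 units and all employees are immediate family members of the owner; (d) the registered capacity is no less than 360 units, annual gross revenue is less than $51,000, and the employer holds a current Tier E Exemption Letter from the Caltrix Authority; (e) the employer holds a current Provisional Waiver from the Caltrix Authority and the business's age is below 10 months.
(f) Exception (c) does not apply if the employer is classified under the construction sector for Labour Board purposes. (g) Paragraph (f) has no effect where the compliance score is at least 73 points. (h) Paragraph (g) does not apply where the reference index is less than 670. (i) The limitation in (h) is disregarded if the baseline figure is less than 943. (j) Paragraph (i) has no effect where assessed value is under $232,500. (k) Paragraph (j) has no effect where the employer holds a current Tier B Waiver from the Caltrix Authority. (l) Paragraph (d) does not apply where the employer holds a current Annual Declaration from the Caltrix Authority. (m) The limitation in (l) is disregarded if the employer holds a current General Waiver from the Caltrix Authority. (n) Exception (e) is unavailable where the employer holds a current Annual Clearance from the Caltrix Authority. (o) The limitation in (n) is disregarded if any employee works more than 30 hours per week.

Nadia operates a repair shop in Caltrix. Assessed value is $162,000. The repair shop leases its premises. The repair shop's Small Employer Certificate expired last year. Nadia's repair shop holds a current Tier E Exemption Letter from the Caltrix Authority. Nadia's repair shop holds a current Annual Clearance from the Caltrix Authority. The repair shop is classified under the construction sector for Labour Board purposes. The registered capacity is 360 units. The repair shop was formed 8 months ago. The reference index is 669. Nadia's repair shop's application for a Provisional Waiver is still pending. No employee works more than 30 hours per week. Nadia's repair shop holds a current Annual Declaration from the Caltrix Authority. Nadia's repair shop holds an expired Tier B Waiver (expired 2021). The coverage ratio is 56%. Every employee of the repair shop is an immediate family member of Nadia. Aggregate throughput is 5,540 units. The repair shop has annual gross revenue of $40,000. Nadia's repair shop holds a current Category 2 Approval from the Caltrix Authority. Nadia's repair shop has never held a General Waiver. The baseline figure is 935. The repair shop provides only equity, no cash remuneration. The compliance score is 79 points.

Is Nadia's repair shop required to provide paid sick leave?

Exception (a) does not apply: the Small Employer Certificate has expired.
Exception (b) requires that the coverage ratio is below 46%; but the coverage ratio is 56%, not below 46%, so (b) is unavailable.
Exception (c)'s conditions are all satisfied: aggregate throughput is 5,540 units, meeting the 5,210 units threshold; every employee is an immediate family member. However, paragraphs (f)–(k) must be considered: (f) operates — the repair shop is classified under the construction sector. (g) operates (the compliance score is 79 points, meeting the 73 points threshold), but is displaced by (h): (h) is engaged — the reference index is 669, less than the 670 limit. (i) is engaged (the baseline figure is 935, less than the 943 limit), but is displaced by (j): (j) is triggered — assessed value is $162,000, under the $232,500 limit. (k) does not operate here (there is no Tier B Waiver in force), so (j) stands. Exception (c) does not apply.
Exception (d) is satisfied on its face — the registered capacity is 360 units, meeting the 360 units threshold; annual gross revenue is $40,000, less than the $51,000 limit; a current Tier E Exemption Letter is held. But: (l) operates against (d): a current Annual Declaration is held. (m), which would lift (l), is not triggered — no current General Waiver is held. (d) is therefore removed.
Exception (e) does not apply: the Provisional Waiver is not current.
No exception displaces § 19.

Yes — Nadia's repair shop must provide paid sick leave.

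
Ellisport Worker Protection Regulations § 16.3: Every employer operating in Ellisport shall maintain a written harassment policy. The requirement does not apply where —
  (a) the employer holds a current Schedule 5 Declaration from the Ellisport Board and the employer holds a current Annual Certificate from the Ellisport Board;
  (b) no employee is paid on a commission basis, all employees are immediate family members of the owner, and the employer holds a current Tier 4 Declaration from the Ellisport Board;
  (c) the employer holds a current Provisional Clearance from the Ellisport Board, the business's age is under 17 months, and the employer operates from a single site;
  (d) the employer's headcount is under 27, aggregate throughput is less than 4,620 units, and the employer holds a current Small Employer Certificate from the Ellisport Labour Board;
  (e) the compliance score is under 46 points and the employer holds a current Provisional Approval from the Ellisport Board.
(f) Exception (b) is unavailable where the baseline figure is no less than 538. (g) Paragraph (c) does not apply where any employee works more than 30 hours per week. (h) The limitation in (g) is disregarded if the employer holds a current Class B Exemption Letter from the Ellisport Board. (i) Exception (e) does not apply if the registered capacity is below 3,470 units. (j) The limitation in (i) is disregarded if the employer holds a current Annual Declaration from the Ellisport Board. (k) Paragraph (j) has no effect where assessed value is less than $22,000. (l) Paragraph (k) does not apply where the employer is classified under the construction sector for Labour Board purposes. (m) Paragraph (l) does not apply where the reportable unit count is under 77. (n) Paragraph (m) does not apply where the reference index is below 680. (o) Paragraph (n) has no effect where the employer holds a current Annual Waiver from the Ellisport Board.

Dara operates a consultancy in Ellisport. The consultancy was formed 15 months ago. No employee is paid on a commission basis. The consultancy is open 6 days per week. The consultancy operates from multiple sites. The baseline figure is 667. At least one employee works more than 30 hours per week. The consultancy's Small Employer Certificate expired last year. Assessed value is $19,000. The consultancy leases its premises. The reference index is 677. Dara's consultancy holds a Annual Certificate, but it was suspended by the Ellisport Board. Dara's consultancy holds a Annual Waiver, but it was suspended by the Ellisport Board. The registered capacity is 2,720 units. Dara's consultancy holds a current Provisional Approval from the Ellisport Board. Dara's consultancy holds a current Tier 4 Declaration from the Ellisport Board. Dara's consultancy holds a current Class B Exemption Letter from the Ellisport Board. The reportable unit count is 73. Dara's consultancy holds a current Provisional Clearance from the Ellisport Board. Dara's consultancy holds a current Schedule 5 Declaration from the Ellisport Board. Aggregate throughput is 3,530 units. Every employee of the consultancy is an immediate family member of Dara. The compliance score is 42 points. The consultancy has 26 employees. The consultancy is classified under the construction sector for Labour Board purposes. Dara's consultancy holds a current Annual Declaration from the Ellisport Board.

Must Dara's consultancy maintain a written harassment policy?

Exception (a) requires that the employer holds a current Annual Certificate from the Ellisport Board; but there is no Annual Certificate in force, so (a) is unavailable.
Exception (b) is satisfied on its face — no employee is paid on commission; every employee is an immediate family member; a current Tier 4 Declaration is held. But applying paragraph (f): (f) is triggered — the baseline figure is 667, meeting the 538 threshold. So (b) is unavailable.
Exception (c) fails — the employer operates from multiple sites.
Exception (d) fails — the Small Employer Certificate has expired.
Exception (e) is satisfied on its face — the compliance score is 42 points, under the 46 points limit; a current Provisional Approval is held. Under paragraphs (i)–(o): (i) would limit (e) — the registered capacity is 2,720 units, below the 3,470 units limit — but (j) sets (i) aside: (j) operates against (i): a current Annual Declaration is held. (k) is triggered (assessed value is $19,000, less than the $22,000 limit), but is overridden by (l): (l) applies — the consultancy is classified under the construction sector. (m) would limit (l) — the reportable unit count is 73, under the 77 limit — but (n) sets (m) aside: (n) applies — the reference index is 677, below the 680 limit. (o), which would lift (n), is not triggered — there is no Annual Waiver in force. Exception (e) stands.

No — exception (e) applies; Dara's consultancy is not required to maintain a written harassment policy.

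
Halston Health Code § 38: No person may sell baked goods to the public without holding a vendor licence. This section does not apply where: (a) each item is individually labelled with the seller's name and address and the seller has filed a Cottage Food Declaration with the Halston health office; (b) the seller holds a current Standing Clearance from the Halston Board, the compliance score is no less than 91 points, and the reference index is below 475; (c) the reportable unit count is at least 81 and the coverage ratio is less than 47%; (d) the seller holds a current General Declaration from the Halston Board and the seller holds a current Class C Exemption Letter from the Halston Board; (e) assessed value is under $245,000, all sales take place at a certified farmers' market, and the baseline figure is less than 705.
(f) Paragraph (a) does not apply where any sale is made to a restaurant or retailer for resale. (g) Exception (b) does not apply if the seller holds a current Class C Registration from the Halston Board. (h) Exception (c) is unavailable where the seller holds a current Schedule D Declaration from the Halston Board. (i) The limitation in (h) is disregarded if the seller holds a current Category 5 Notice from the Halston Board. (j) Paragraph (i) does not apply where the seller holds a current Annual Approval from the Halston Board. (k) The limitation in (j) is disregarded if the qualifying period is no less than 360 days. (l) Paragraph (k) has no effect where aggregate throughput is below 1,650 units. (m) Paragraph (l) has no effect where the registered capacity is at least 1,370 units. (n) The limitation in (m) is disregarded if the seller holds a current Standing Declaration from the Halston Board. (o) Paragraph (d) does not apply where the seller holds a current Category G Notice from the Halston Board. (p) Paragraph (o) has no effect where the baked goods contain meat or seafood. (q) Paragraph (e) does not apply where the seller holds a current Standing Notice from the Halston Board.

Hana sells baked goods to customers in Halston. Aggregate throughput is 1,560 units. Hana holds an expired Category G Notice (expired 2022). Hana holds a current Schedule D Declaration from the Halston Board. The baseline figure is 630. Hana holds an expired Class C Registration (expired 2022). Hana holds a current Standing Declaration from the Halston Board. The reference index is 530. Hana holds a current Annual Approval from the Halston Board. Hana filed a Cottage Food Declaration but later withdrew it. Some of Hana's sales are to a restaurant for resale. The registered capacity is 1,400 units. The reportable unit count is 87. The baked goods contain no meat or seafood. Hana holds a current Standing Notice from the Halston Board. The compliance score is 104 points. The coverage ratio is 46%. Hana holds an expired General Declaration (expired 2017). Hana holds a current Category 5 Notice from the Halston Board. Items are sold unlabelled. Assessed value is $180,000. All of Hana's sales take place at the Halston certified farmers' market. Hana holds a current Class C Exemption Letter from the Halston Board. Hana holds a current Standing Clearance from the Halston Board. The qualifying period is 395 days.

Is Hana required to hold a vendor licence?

Exception (a) fails — items are sold unlabelled.
Exception (b) requires that the reference index is below 475; but the reference index is 530, not below 475, so (b) is unavailable.
Exception (c) is satisfied on its face — the reportable unit count is 87, meeting the 81 threshold; the coverage ratio is 46%, less than the 47% limit. However, paragraphs (h)–(n) must be considered: (h) is engaged — a current Schedule D Declaration is held. (i) is engaged (a current Category 5 Notice is held), but is overridden by (j): (j) operates against (i): a current Annual Approval is held. (k) is triggered (the qualifying period is 395 days, meeting the 360 days threshold), but is overridden by (l): (l) operates against (k): aggregate throughput is 1,560 units, below the 1,650 units limit. (m) is triggered (the registered capacity is 1,400 units, meeting the 1,370 units threshold), but is set aside by (n): (n) operates against (m): a current Standing Declaration is held. (c) is therefore removed.
Exception (d) does not apply: no current General Declaration is held.
All of (e)'s requirements are met (assessed value is $180,000, under the $245,000 limit; all sales are at a certified farmers' market; the baseline figure is 630, less than the 705 limit). But applying paragraph (q): (q) operates against (e): a current Standing Notice is held. So (e) is unavailable.
No exception applies. The general rule governs.

Yes — Hana must hold a vendor licence.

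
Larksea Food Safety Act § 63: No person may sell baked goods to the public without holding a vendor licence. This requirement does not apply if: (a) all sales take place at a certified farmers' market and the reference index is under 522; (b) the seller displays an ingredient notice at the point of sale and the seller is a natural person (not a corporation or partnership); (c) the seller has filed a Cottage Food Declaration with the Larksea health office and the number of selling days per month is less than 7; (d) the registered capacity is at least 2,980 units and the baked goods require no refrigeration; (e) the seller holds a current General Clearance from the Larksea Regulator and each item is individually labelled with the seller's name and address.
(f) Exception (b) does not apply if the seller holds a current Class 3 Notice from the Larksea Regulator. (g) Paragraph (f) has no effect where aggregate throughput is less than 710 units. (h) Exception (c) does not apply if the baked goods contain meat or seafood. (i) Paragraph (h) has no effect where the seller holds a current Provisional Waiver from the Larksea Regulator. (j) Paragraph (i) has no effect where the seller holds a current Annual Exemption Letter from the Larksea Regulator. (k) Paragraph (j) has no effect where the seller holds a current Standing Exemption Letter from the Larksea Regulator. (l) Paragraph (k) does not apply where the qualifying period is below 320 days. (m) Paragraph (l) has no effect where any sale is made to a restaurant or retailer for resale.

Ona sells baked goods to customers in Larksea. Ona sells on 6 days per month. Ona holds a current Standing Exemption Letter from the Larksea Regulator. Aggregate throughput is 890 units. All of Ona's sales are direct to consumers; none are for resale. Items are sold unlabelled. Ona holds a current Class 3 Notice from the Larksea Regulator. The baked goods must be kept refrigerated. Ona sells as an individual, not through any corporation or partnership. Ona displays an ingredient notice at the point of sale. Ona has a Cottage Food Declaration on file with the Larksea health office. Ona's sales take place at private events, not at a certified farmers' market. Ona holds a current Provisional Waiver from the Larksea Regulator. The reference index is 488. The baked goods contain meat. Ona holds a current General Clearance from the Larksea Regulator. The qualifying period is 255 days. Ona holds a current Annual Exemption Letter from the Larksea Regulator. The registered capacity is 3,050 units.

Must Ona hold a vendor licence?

Exception (a) requires that all sales take place at a certified farmers' market; but sales are at private events, not a certified farmers' market, so (a) is unavailable.
All of (b)'s requirements are met (an ingredient notice is displayed; the seller is a natural person). But: (f) operates against (b): a current Class 3 Notice is held. (g), which would lift (f), does not operate here — aggregate throughput is 890 units, not less than 710 units. Exception (b) does not apply.
Exception (c): a Cottage Food Declaration is on file; the number of selling days per month is 6, less than the 7 limit — every condition holds. Turning to paragraphs (h)–(m): (h) is engaged — the baked goods contain meat. (i) would limit (h) — a current Provisional Waiver is held — but (j) sets (i) aside: (j) is engaged — a current Annual Exemption Letter is held. (k) operates (a current Standing Exemption Letter is held), but yields to (l): (l) is triggered — the qualifying period is 255 days, below the 320 days limit. (m), which would lift (l), does not operate here — no sales are for resale. Exception (c) does not apply.
Exception (d) does not apply: the baked goods require refrigeration.
Exception (e) does not apply: items are sold unlabelled.
No exception is made out. Ona falls within the general rule.

Yes — Ona must hold a vendor licence.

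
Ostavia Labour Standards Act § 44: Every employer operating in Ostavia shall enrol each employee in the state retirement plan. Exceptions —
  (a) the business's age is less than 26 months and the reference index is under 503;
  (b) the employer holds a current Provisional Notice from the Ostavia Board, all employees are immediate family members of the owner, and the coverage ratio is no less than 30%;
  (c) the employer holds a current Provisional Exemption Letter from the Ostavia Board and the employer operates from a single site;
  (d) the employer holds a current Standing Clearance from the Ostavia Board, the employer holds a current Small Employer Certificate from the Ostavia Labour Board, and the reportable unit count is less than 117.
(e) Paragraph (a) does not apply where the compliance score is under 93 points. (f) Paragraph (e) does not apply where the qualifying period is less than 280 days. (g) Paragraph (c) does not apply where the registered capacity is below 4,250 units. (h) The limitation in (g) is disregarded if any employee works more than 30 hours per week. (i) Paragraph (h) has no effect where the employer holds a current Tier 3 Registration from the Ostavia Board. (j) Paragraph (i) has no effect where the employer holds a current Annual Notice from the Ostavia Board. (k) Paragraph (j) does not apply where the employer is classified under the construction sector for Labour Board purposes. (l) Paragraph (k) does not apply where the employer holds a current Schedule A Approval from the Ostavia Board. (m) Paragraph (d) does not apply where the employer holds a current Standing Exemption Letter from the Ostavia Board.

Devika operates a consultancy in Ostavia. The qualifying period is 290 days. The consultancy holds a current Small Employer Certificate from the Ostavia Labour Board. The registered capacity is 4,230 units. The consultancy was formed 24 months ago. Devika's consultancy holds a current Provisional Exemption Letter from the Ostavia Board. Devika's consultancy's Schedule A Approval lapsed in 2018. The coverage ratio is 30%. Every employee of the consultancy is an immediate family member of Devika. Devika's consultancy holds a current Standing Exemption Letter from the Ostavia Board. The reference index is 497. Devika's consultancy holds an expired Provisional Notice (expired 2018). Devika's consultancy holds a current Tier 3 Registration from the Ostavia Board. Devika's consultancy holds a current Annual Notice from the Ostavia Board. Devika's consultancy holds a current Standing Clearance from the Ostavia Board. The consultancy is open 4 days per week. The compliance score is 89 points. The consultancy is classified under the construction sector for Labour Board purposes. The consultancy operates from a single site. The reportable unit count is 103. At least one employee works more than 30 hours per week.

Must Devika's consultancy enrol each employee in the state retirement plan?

All of (a)'s requirements are met (the business's age is 24 months, less than the 26 months limit; the reference index is 497, under the 503 limit). However, paragraphs (e)–(f) must be considered: (e) is triggered — the compliance score is 89 points, under the 93 points limit. (f), which would lift (e), is not engaged — the qualifying period is 290 days, not less than 280 days. So (a) is unavailable.
Exception (b) fails — no current Provisional Notice is held.
All of (c)'s requirements are met (a current Provisional Exemption Letter is held; the employer operates from a single site). But applying paragraphs (g)–(l): (g) operates against (c): the registered capacity is 4,230 units, below the 4,250 units limit. (h) applies (at least one employee exceeds 30 hours/week), but is overridden by (i): (i) operates against (h): a current Tier 3 Registration is held. (j) applies (a current Annual Notice is held), but is itself disapplied by (k): (k) is triggered — the consultancy is classified under the construction sector. (l) is inapplicable (there is no Schedule A Approval in force), so (k) stands. (c) is therefore removed.
All of (d)'s requirements are met (a current Standing Clearance is held; a current Small Employer Certificate is held; the reportable unit count is 103, less than the 117 limit). But: (m) is triggered — a current Standing Exemption Letter is held. (d) is therefore removed.
No exception displaces § 44.

Yes — Devika's consultancy must enrol each employee in the state retirement plan.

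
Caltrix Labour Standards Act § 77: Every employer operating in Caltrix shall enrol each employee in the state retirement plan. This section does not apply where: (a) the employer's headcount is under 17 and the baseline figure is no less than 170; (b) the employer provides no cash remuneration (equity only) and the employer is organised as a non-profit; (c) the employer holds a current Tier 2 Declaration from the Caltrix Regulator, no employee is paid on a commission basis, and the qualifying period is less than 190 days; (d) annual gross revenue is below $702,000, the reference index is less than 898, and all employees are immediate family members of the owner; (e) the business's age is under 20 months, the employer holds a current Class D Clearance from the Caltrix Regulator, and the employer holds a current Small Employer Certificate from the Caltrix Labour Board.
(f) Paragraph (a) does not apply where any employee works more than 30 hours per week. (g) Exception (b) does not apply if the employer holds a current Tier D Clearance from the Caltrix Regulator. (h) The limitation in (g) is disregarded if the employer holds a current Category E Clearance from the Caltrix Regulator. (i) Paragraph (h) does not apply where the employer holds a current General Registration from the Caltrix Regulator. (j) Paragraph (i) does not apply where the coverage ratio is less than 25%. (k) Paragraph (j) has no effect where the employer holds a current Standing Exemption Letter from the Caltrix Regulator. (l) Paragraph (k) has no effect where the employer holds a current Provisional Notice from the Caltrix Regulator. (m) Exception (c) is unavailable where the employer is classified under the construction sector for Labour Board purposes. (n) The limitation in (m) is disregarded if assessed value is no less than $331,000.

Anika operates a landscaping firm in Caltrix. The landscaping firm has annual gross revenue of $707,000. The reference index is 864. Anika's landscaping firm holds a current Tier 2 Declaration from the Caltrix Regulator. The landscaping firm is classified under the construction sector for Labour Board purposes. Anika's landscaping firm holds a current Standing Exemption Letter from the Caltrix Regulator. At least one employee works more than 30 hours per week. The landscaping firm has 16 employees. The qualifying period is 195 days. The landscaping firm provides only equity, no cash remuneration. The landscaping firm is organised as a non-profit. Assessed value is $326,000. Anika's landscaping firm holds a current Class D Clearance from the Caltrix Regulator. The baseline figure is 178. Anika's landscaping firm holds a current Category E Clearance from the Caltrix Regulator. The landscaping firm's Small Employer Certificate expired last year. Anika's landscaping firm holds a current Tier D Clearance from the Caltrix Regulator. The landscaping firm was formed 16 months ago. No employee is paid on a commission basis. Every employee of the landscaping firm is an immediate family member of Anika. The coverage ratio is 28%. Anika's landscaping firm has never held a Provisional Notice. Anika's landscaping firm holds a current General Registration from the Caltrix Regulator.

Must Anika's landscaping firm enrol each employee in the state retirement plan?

Yes — Anika's landscaping firm must enrol each employee in the state retirement plan.

Exception (a): the employer's headcount is 16, under the 17 limit; the baseline figure is 178, meeting the 170 threshold — every condition holds. But: (f) operates against (a): at least one employee exceeds 30 hours/week. (a) is therefore removed.
Exception (b) is satisfied on its face — remuneration is equity-only; the employer is a non-profit. But applying paragraphs (g)–(l): (g) is triggered — a current Tier D Clearance is held. (h) applies (a current Category E Clearance is held), but is itself disapplied by (i): (i) operates — a current General Registration is held. (j), which would lift (i), does not operate here — the coverage ratio is 28%, not less than 25%. (b) is therefore removed.
Exception (c) fails — the qualifying period is 195 days, not less than 190 days.
Exception (d) fails — annual gross revenue is $707,000, not below $702,000.
Exception (e) does not apply: the Small Employer Certificate has expired.
No exception displaces § 77.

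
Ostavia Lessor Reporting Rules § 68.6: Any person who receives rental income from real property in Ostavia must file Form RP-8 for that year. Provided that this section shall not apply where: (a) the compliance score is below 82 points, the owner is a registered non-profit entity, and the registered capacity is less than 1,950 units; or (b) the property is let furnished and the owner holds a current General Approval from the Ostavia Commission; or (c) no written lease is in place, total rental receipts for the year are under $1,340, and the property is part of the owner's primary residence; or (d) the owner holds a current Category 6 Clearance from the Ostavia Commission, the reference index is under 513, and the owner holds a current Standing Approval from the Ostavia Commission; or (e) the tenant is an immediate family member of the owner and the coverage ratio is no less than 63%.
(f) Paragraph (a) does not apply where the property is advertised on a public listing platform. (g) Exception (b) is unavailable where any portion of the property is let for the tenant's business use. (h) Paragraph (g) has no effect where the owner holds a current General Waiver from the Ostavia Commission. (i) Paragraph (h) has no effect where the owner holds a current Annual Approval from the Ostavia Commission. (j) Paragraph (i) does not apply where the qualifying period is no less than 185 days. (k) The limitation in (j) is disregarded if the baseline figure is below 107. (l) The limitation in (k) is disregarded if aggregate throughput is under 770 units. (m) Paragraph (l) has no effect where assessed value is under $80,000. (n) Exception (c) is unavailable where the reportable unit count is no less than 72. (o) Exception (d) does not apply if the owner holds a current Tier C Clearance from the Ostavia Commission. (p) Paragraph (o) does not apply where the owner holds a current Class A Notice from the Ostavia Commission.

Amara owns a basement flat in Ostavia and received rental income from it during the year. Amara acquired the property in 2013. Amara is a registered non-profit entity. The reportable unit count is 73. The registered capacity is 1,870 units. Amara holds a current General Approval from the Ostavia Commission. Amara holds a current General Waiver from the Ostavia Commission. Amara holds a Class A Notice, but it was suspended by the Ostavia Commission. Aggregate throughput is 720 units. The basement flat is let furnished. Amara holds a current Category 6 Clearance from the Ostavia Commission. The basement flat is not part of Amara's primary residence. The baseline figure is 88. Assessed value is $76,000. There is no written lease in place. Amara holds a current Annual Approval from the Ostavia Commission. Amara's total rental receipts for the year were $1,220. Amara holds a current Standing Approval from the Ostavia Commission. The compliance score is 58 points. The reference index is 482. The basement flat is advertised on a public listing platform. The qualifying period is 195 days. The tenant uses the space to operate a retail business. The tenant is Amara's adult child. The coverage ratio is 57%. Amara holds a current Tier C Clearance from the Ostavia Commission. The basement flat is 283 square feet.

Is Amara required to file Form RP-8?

Yes — Amara must file Form RP-8.

Exception (a)'s conditions are all satisfied: the compliance score is 58 points, below the 82 points limit; Amara is a registered non-profit; the registered capacity is 1,870 units, less than the 1,950 units limit. Turning to paragraph (f): (f) is triggered — the property is publicly advertised. (a) is therefore removed.
All of (b)'s requirements are met (the property is let furnished; a current General Approval is held). However, paragraphs (g)–(m) must be considered: (g) operates against (b): the space is let for business use. (h) applies (a current General Waiver is held), but is displaced by (i): (i) operates against (h): a current Annual Approval is held. (j) applies (the qualifying period is 195 days, meeting the 185 days threshold), but yields to (k): (k) applies — the baseline figure is 88, below the 107 limit. (l) applies (aggregate throughput is 720 units, under the 770 units limit), but yields to (m): (m) operates against (l): assessed value is $76,000, under the $80,000 limit. (b) is therefore removed.
Exception (c) fails — the basement flat is not part of the primary residence.
All of (d)'s requirements are met (a current Category 6 Clearance is held; the reference index is 482, under the 513 limit; a current Standing Approval is held). But applying paragraphs (o)–(p): (o) operates — a current Tier C Clearance is held. (p) is not triggered (there is no Class A Notice in force), so (o) stands. Exception (d) does not apply.
Exception (e) does not apply: the coverage ratio is 57%, short of 63%.
No exception applies. The general rule governs.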